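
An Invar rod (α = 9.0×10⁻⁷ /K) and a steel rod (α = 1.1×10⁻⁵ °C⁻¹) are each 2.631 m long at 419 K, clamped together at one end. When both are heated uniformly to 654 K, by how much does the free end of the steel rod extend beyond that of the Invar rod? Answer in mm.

6.24 mm

ΔT = 235 K
Invar: ΔL = 9.0×10⁻⁷ × 2.631 m × 235 = 5.5646×10⁻⁴ m = 0.55646 mm
steel: ΔL = 1.1×10⁻⁵ × 2.631 m × 235 = 6.8011×10⁻³ m = 6.8011 mm
difference = 6.8011 − 0.55646 = 6.24464 mm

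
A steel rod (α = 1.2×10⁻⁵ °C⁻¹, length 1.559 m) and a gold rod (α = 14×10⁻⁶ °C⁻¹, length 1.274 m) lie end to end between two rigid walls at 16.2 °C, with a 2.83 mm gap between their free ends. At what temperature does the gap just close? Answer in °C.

α₁L₁ = 1.8708×10⁻⁵ m/K, α₂L₂ = 1.7836×10⁻⁵ m/K → total 3.6544×10⁻⁵ m/K
ΔT = g/(α₁L₁+α₂L₂) = 2.83×10⁻³ / 3.6544×10⁻⁵ = 77.441 K
T = 16.2 + 77.441 = 93.641 °C

T = 93.6 °C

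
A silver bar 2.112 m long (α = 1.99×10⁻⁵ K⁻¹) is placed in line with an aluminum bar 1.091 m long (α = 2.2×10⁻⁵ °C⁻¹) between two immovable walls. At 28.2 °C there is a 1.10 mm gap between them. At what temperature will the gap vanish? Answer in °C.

T = 44.9 °C

α₁L₁ = 4.20288×10⁻⁵ m/K, α₂L₂ = 2.4002×10⁻⁵ m/K → total 6.60308×10⁻⁵ m/K
ΔT = g/(α₁L₁+α₂L₂) = 1.10×10⁻³ / 6.60308×10⁻⁵ = 16.659 K
T = 28.2 + 16.659 = 44.859 °C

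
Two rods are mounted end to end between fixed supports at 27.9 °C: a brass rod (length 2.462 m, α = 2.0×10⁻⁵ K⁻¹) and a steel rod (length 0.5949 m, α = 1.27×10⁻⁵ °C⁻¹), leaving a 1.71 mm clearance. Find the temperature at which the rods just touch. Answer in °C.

T = 58.0 °C

α₁L₁ = 4.924×10⁻⁵ m/K, α₂L₂ = 7.55523×10⁻⁶ m/K → total 5.679523×10⁻⁵ m/K
ΔT = g/(α₁L₁+α₂L₂) = 1.71×10⁻³ / 5.679523×10⁻⁵ = 30.108 K
T = 27.9 + 30.108 = 58.008 °C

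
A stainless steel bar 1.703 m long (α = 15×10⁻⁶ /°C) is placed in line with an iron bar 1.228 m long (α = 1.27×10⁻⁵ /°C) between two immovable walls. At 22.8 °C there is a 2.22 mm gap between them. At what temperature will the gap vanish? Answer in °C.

T = 76.8 °C

Gap closes when ΔL₁ + ΔL₂ = 2.22 mm = 2.22×10⁻³ m
(α₁L₁ + α₂L₂)ΔT = g
α₁L₁ + α₂L₂ = 15×10⁻⁶×1.703 + 1.27×10⁻⁵×1.228 = 4.11406×10⁻⁵ m/K
ΔT = 2.22×10⁻³ / 4.11406×10⁻⁵ = 53.961 K
T = 22.8 + 53.961 = 76.761 °C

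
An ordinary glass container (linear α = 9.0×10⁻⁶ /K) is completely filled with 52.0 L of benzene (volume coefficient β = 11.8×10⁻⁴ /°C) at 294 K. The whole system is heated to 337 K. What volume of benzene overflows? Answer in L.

The container also expands: β_container ≈ 3α = 2.7×10⁻⁵ /K
Net overflow = V₀(β_liq − 3α_cont)ΔT
β − 3α = 1.18×10⁻³ − 2.7×10⁻⁵ = 1.153×10⁻³ /K; ΔT = 43 K
ΔV = 52.0 × 1.153×10⁻³ × 43 = 2.58 L

2.58 L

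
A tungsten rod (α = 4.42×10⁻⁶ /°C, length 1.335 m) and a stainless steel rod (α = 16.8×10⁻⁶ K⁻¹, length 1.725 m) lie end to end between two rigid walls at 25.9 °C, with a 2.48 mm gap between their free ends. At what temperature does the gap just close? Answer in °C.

T = 97.0 °C

Gap closes when ΔL₁ + ΔL₂ = 2.48 mm = 2.48×10⁻³ m
(α₁L₁ + α₂L₂)ΔT = g
α₁L₁ + α₂L₂ = 4.42×10⁻⁶×1.335 + 16.8×10⁻⁶×1.725 = 3.48807×10⁻⁵ m/K
ΔT = 2.48×10⁻³ / 3.48807×10⁻⁵ = 71.099 K
T = 25.9 + 71.099 = 96.999 °C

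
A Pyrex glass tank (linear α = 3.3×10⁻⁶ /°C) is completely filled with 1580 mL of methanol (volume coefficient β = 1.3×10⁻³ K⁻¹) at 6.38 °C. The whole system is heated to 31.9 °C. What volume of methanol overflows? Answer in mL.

52.0 mL

The tank also expands: β_container ≈ 3α = 9.9×10⁻⁶ /K
Net overflow = V₀(β_liq − 3α_cont)ΔT
β − 3α = 1.30×10⁻³ − 9.9×10⁻⁶ = 1.2901×10⁻³ /K; ΔT = 25.52 K
ΔV = 1580 × 1.2901×10⁻³ × 25.52 = 52.0 mL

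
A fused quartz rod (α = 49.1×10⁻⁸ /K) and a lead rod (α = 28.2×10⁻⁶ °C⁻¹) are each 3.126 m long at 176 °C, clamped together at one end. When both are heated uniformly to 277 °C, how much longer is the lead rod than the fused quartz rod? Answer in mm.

ΔT = 101 K
fused quartz: ΔL = 49.1×10⁻⁸ × 3.126 m × 101 = 1.5502×10⁻⁴ m = 0.15502 mm
lead: ΔL = 28.2×10⁻⁶ × 3.126 m × 101 = 8.9035×10⁻³ m = 8.9035 mm
difference = 8.9035 − 0.15502 = 8.74848 mm

8.75 mm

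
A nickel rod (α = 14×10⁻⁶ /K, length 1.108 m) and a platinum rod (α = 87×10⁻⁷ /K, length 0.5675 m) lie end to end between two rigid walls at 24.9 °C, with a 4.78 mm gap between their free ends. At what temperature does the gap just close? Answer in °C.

Gap closes when ΔL₁ + ΔL₂ = 4.78 mm = 4.78×10⁻³ m
(α₁L₁ + α₂L₂)ΔT = g
α₁L₁ + α₂L₂ = 14×10⁻⁶×1.108 + 87×10⁻⁷×0.5675 = 2.044925×10⁻⁵ m/K
ΔT = 4.78×10⁻³ / 2.044925×10⁻⁵ = 233.75 K
T = 24.9 + 233.75 = 258.65 °C

T = 259 °C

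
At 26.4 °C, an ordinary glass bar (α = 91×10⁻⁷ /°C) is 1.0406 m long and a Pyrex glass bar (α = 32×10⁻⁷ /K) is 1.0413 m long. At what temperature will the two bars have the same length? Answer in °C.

Equal length when α₁L₁ΔT − α₂L₂ΔT = L₂ − L₁ = 7.00×10⁻⁴ m
α₁L₁ = 9.46946×10⁻⁶, α₂L₂ = 3.33216×10⁻⁶ → Δ(αL) = 6.1373×10⁻⁶ m/K
ΔT = 7.00×10⁻⁴ / 6.1373×10⁻⁶ = 114.057 K, so T = 26.4 + 114.057 = 140.457 °C

T = 140.5 °C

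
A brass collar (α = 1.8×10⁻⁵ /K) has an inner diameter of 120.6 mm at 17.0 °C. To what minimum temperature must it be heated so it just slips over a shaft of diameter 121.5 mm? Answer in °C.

T = 432 °C

Required Δd = 121.5 − 120.6 = 0.9 mm
Δd = αd₀ΔT ⇒ ΔT = Δd/(αd₀) = 0.9 / (1.8×10⁻⁵ × 120.6) = 414.59 K
T_min = 17.0 + 414.59 = 431.59 °C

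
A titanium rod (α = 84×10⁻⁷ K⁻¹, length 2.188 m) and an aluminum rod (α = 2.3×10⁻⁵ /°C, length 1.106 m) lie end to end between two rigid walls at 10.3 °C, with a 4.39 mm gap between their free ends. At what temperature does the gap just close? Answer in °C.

T = 110 °C

Gap closes when ΔL₁ + ΔL₂ = 4.39 mm = 4.39×10⁻³ m
(α₁L₁ + α₂L₂)ΔT = g
α₁L₁ + α₂L₂ = 84×10⁻⁷×2.188 + 2.3×10⁻⁵×1.106 = 4.38172×10⁻⁵ m/K
ΔT = 4.39×10⁻³ / 4.38172×10⁻⁵ = 100.19 K
T = 10.3 + 100.19 = 110.49 °C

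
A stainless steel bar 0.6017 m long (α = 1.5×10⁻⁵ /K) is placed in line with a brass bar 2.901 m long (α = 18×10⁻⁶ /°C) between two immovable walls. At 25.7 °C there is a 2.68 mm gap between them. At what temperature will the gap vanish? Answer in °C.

Gap closes when ΔL₁ + ΔL₂ = 2.68 mm = 2.68×10⁻³ m
(α₁L₁ + α₂L₂)ΔT = g
α₁L₁ + α₂L₂ = 1.5×10⁻⁵×0.6017 + 18×10⁻⁶×2.901 = 6.12435×10⁻⁵ m/K
ΔT = 2.68×10⁻³ / 6.12435×10⁻⁵ = 43.760 K
T = 25.7 + 43.760 = 69.460 °C

T = 69.5 °C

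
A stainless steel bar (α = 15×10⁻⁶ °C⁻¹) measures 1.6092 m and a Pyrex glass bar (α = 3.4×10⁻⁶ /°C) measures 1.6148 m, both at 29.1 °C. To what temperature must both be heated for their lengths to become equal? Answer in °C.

Equal length when α₁L₁ΔT − α₂L₂ΔT = L₂ − L₁ = 5.60×10⁻³ m
α₁L₁ = 2.4138×10⁻⁵, α₂L₂ = 5.49032×10⁻⁶ → Δ(αL) = 1.864768×10⁻⁵ m/K
ΔT = 5.60×10⁻³ / 1.864768×10⁻⁵ = 300.305 K, so T = 29.1 + 300.305 = 329.405 °C

T = 329.4 °C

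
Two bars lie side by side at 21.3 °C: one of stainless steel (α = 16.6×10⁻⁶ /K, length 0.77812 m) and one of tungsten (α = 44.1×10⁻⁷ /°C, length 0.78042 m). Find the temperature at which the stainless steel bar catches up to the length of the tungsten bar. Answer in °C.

T = 264.0 °C

Equal length when α₁L₁ΔT − α₂L₂ΔT = L₂ − L₁ = 2.30×10⁻³ m
α₁L₁ = 1.2916792×10⁻⁵, α₂L₂ = 3.4416522×10⁻⁶ → Δ(αL) = 9.4751398×10⁻⁶ m/K
ΔT = 2.30×10⁻³ / 9.4751398×10⁻⁶ = 242.740 K, so T = 21.3 + 242.740 = 264.040 °C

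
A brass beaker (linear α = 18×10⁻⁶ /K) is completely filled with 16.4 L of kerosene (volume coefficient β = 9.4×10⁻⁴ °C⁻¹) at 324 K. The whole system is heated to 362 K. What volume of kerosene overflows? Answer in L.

The beaker also expands: β_container ≈ 3α = 5.4×10⁻⁵ /K
Net overflow = V₀(β_liq − 3α_cont)ΔT
β − 3α = 9.40×10⁻⁴ − 5.4×10⁻⁵ = 8.86×10⁻⁴ /K; ΔT = 38 K
ΔV = 16.4 × 8.86×10⁻⁴ × 38 = 0.552 L

0.552 L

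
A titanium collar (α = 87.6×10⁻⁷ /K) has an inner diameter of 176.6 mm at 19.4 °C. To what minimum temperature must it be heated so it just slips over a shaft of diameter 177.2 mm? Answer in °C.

T = 407 °C

Required Δd = 177.2 − 176.6 = 0.6 mm
Δd = αd₀ΔT ⇒ ΔT = Δd/(αd₀) = 0.6 / (87.6×10⁻⁷ × 176.6) = 387.84 K
T_min = 19.4 + 387.84 = 407.24 °C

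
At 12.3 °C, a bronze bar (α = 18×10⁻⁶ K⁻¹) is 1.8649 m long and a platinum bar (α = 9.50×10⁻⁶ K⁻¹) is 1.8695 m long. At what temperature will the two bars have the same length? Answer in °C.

Equal length when α₁L₁ΔT − α₂L₂ΔT = L₂ − L₁ = 4.60×10⁻³ m
α₁L₁ = 3.35682×10⁻⁵, α₂L₂ = 1.776025×10⁻⁵ → Δ(αL) = 1.580795×10⁻⁵ m/K
ΔT = 4.60×10⁻³ / 1.580795×10⁻⁵ = 290.993 K, so T = 12.3 + 290.993 = 303.293 °C

T = 303.3 °C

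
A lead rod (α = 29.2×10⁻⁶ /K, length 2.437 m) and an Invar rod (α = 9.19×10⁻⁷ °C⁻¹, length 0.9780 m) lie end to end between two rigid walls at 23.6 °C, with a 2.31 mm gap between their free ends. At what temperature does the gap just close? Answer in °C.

T = 55.7 °C

α₁L₁ = 7.11604×10⁻⁵ m/K, α₂L₂ = 8.98782×10⁻⁷ m/K → total 7.2059182×10⁻⁵ m/K
ΔT = g/(α₁L₁+α₂L₂) = 2.31×10⁻³ / 7.2059182×10⁻⁵ = 32.057 K
T = 23.6 + 32.057 = 55.657 °C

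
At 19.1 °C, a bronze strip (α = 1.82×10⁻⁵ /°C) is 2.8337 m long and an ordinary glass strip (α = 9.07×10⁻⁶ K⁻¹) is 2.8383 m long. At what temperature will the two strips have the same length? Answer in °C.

Equal length when α₁L₁ΔT − α₂L₂ΔT = L₂ − L₁ = 4.60×10⁻³ m
α₁L₁ = 5.157334×10⁻⁵, α₂L₂ = 2.5743381×10⁻⁵ → Δ(αL) = 2.5829959×10⁻⁵ m/K
ΔT = 4.60×10⁻³ / 2.5829959×10⁻⁵ = 178.088 K, so T = 19.1 + 178.088 = 197.188 °C

T = 197.2 °C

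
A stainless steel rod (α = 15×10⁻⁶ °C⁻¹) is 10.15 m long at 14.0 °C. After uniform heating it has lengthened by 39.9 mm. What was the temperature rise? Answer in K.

ΔL = αL₀ΔT ⇒ ΔT = ΔL / (αL₀)
ΔT = 39.9×10⁻³ m / (15×10⁻⁶ × 10.15 m) = 262.07 K

ΔT = 262 K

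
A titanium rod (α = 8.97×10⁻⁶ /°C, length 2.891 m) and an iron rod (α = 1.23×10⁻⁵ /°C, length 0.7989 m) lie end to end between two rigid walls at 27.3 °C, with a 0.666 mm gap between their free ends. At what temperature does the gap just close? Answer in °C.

T = 45.9 °C

Gap closes when ΔL₁ + ΔL₂ = 0.666 mm = 6.66×10⁻⁴ m
(α₁L₁ + α₂L₂)ΔT = g
α₁L₁ + α₂L₂ = 8.97×10⁻⁶×2.891 + 1.23×10⁻⁵×0.7989 = 3.575874×10⁻⁵ m/K
ΔT = 6.66×10⁻⁴ / 3.575874×10⁻⁵ = 18.625 K
T = 27.3 + 18.625 = 45.925 °C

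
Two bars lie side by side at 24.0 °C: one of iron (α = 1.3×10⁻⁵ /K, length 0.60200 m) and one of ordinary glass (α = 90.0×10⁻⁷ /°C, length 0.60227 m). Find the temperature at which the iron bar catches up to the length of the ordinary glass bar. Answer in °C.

L₁(1 + α₁ΔT) = L₂(1 + α₂ΔT) ⇒ ΔT = (L₂ − L₁)/(α₁L₁ − α₂L₂)
L₂ − L₁ = 0.60227 − 0.60200 = 2.70×10⁻⁴ m
α₁L₁ − α₂L₂ = 1.3×10⁻⁵×0.60200 − 90.0×10⁻⁷×0.60227 = 2.40557×10⁻⁶ m/K
ΔT = 2.70×10⁻⁴ / 2.40557×10⁻⁶ = 112.240 K
T = 24.0 + 112.240 = 136.240 °C

T = 136.2 °C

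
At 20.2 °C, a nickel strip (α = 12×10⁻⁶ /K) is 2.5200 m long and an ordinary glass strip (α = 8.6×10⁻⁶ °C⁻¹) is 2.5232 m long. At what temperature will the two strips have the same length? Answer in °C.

T = 394.9 °C

Equal length when α₁L₁ΔT − α₂L₂ΔT = L₂ − L₁ = 3.20×10⁻³ m
α₁L₁ = 3.024×10⁻⁵, α₂L₂ = 2.169952×10⁻⁵ → Δ(αL) = 8.54048×10⁻⁶ m/K
ΔT = 3.20×10⁻³ / 8.54048×10⁻⁶ = 374.686 K, so T = 20.2 + 374.686 = 394.886 °C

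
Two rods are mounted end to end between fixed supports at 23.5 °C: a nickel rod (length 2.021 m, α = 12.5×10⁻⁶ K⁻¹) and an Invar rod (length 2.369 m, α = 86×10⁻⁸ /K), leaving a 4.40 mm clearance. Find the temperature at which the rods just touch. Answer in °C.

T = 185 °C

α₁L₁ = 2.52625×10⁻⁵ m/K, α₂L₂ = 2.03734×10⁻⁶ m/K → total 2.729984×10⁻⁵ m/K
ΔT = g/(α₁L₁+α₂L₂) = 4.40×10⁻³ / 2.729984×10⁻⁵ = 161.17 K
T = 23.5 + 161.17 = 184.67 °C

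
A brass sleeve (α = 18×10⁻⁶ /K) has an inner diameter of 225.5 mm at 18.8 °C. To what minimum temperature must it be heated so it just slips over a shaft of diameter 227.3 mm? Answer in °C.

Required Δd = 227.3 − 225.5 = 1.8 mm
Δd = αd₀ΔT ⇒ ΔT = Δd/(αd₀) = 1.8 / (18×10⁻⁶ × 225.5) = 443.46 K
T_min = 18.8 + 443.46 = 462.26 °C

T = 462 °C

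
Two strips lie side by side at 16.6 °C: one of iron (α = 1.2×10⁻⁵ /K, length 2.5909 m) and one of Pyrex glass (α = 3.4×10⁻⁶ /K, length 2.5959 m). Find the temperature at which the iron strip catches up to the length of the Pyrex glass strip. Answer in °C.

Equal length when α₁L₁ΔT − α₂L₂ΔT = L₂ − L₁ = 5.00×10⁻³ m
α₁L₁ = 3.10908×10⁻⁵, α₂L₂ = 8.82606×10⁻⁶ → Δ(αL) = 2.226474×10⁻⁵ m/K
ΔT = 5.00×10⁻³ / 2.226474×10⁻⁵ = 224.570 K, so T = 16.6 + 224.570 = 241.170 °C

T = 241.2 °C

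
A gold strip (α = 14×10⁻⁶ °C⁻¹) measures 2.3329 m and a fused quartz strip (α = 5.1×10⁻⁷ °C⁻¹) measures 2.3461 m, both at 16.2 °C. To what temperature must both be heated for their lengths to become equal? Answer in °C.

T = 435.7 °C

L₁(1 + α₁ΔT) = L₂(1 + α₂ΔT) ⇒ ΔT = (L₂ − L₁)/(α₁L₁ − α₂L₂)
L₂ − L₁ = 2.3461 − 2.3329 = 1.32×10⁻² m
α₁L₁ − α₂L₂ = 14×10⁻⁶×2.3329 − 5.1×10⁻⁷×2.3461 = 3.1464089×10⁻⁵ m/K
ΔT = 1.32×10⁻² / 3.1464089×10⁻⁵ = 419.526 K
T = 16.2 + 419.526 = 435.726 °C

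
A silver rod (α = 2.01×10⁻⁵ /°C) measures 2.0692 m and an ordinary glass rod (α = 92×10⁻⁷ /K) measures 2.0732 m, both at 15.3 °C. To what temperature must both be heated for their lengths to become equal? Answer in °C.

Equal length when α₁L₁ΔT − α₂L₂ΔT = L₂ − L₁ = 4.00×10⁻³ m
α₁L₁ = 4.159092×10⁻⁵, α₂L₂ = 1.907344×10⁻⁵ → Δ(αL) = 2.251748×10⁻⁵ m/K
ΔT = 4.00×10⁻³ / 2.251748×10⁻⁵ = 177.640 K, so T = 15.3 + 177.640 = 192.940 °C

T = 192.9 °C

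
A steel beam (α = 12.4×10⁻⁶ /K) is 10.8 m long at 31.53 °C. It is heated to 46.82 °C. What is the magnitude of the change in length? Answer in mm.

ΔL = 2.05 mm

|ΔT| = |46.82 − 31.53| = 15.29 K
ΔL = αL₀ΔT = (12.4×10⁻⁶)(10.8)(15.29) = 2.05×10⁻³ m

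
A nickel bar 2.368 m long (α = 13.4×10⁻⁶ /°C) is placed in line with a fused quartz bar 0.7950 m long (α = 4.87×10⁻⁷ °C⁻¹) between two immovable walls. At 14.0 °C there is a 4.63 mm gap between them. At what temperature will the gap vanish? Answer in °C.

T = 158 °C

Gap closes when ΔL₁ + ΔL₂ = 4.63 mm = 4.63×10⁻³ m
(α₁L₁ + α₂L₂)ΔT = g
α₁L₁ + α₂L₂ = 13.4×10⁻⁶×2.368 + 4.87×10⁻⁷×0.7950 = 3.2118365×10⁻⁵ m/K
ΔT = 4.63×10⁻³ / 3.2118365×10⁻⁵ = 144.15 K
T = 14.0 + 144.15 = 158.15 °C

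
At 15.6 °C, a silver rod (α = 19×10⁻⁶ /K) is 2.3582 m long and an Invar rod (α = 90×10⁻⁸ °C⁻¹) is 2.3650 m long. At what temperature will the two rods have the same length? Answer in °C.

Equal length when α₁L₁ΔT − α₂L₂ΔT = L₂ − L₁ = 6.80×10⁻³ m
α₁L₁ = 4.48058×10⁻⁵, α₂L₂ = 2.1285×10⁻⁶ → Δ(αL) = 4.26773×10⁻⁵ m/K
ΔT = 6.80×10⁻³ / 4.26773×10⁻⁵ = 159.335 K, so T = 15.6 + 159.335 = 174.935 °C

T = 174.9 °C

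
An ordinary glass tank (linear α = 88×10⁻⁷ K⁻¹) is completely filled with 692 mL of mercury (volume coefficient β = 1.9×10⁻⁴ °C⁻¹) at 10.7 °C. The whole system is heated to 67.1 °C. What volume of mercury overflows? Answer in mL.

6.39 mL

The tank also expands: β_container ≈ 3α = 2.64×10⁻⁵ /K
Net overflow = V₀(β_liq − 3α_cont)ΔT
β − 3α = 1.90×10⁻⁴ − 2.64×10⁻⁵ = 1.636×10⁻⁴ /K; ΔT = 56.4 K
ΔV = 692 × 1.636×10⁻⁴ × 56.4 = 6.39 mL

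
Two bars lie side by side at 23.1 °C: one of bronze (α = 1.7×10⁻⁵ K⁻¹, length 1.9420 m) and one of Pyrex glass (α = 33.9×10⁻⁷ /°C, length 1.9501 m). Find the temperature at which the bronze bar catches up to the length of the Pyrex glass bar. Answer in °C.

L₁(1 + α₁ΔT) = L₂(1 + α₂ΔT) ⇒ ΔT = (L₂ − L₁)/(α₁L₁ − α₂L₂)
L₂ − L₁ = 1.9501 − 1.9420 = 8.10×10⁻³ m
α₁L₁ − α₂L₂ = 1.7×10⁻⁵×1.9420 − 33.9×10⁻⁷×1.9501 = 2.6403161×10⁻⁵ m/K
ΔT = 8.10×10⁻³ / 2.6403161×10⁻⁵ = 306.781 K
T = 23.1 + 306.781 = 329.881 °C

T = 329.9 °C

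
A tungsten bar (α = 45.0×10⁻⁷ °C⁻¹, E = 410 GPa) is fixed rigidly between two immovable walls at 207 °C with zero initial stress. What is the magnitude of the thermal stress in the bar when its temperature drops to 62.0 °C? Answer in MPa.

Fully constrained: the free strain ε = αΔT is blocked, so σ = Eε = EαΔT.
|ΔT| = 145.0 K
σ = 410×10⁹ × 45.0×10⁻⁷ × 145.0 = 2.68×10⁸ Pa

σ = 268 MPa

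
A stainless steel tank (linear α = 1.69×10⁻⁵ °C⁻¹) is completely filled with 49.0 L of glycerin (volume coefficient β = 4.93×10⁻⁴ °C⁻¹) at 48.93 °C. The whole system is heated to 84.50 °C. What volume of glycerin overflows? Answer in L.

The tank also expands: β_container ≈ 3α = 5.07×10⁻⁵ /K
Net overflow = V₀(β_liq − 3α_cont)ΔT
β − 3α = 4.93×10⁻⁴ − 5.07×10⁻⁵ = 4.423×10⁻⁴ /K; ΔT = 35.57 K
ΔV = 49.0 × 4.423×10⁻⁴ × 35.57 = 0.771 L

0.771 L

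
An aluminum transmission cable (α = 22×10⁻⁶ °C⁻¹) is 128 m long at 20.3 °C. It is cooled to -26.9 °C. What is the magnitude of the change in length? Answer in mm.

ΔL = 133 mm

|ΔT| = |-26.9 − 20.3| = 47.2 K
ΔL = αL₀ΔT = (22×10⁻⁶)(128)(47.2) = 1.33×10⁻¹ m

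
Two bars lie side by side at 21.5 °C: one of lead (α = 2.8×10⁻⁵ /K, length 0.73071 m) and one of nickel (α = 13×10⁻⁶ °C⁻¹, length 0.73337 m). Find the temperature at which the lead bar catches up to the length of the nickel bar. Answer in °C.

T = 265.0 °C

Equal length when α₁L₁ΔT − α₂L₂ΔT = L₂ − L₁ = 2.66×10⁻³ m
α₁L₁ = 2.045988×10⁻⁵, α₂L₂ = 9.53381×10⁻⁶ → Δ(αL) = 1.092607×10⁻⁵ m/K
ΔT = 2.66×10⁻³ / 1.092607×10⁻⁵ = 243.454 K, so T = 21.5 + 243.454 = 264.954 °C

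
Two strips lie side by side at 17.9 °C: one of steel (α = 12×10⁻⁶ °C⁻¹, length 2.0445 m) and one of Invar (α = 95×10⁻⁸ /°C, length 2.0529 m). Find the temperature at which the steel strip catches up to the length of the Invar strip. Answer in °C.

T = 389.8 °C

Equal length when α₁L₁ΔT − α₂L₂ΔT = L₂ − L₁ = 8.40×10⁻³ m
α₁L₁ = 2.4534×10⁻⁵, α₂L₂ = 1.950255×10⁻⁶ → Δ(αL) = 2.2583745×10⁻⁵ m/K
ΔT = 8.40×10⁻³ / 2.2583745×10⁻⁵ = 371.949 K, so T = 17.9 + 371.949 = 389.849 °C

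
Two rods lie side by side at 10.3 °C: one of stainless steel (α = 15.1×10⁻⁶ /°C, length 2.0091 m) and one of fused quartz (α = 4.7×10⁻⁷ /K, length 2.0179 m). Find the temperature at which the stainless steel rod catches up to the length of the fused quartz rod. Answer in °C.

T = 309.7 °C

Equal length when α₁L₁ΔT − α₂L₂ΔT = L₂ − L₁ = 8.80×10⁻³ m
α₁L₁ = 3.033741×10⁻⁵, α₂L₂ = 9.48413×10⁻⁷ → Δ(αL) = 2.9388997×10⁻⁵ m/K
ΔT = 8.80×10⁻³ / 2.9388997×10⁻⁵ = 299.432 K, so T = 10.3 + 299.432 = 309.732 °C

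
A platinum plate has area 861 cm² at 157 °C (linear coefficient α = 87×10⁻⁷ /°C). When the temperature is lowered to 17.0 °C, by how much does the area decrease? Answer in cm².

ΔA = 2.10 cm²

Area coefficient ≈ 2α; |ΔT| = 140.0 K
ΔA = 2αA₀ΔT = 2(87×10⁻⁷)(861)(140.0) = 2.10 cm²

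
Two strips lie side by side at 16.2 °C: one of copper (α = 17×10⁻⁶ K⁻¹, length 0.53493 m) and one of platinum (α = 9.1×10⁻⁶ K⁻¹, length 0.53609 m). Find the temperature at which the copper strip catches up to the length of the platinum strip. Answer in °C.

Equal length when α₁L₁ΔT − α₂L₂ΔT = L₂ − L₁ = 1.16×10⁻³ m
α₁L₁ = 9.09381×10⁻⁶, α₂L₂ = 4.878419×10⁻⁶ → Δ(αL) = 4.215391×10⁻⁶ m/K
ΔT = 1.16×10⁻³ / 4.215391×10⁻⁶ = 275.182 K, so T = 16.2 + 275.182 = 291.382 °C

T = 291.4 °C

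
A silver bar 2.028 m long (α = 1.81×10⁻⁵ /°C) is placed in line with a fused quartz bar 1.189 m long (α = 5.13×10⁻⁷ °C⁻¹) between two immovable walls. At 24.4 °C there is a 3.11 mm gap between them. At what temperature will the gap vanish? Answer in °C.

Gap closes when ΔL₁ + ΔL₂ = 3.11 mm = 3.11×10⁻³ m
(α₁L₁ + α₂L₂)ΔT = g
α₁L₁ + α₂L₂ = 1.81×10⁻⁵×2.028 + 5.13×10⁻⁷×1.189 = 3.7316757×10⁻⁵ m/K
ΔT = 3.11×10⁻³ / 3.7316757×10⁻⁵ = 83.34 K
T = 24.4 + 83.34 = 107.74 °C

T = 108 °C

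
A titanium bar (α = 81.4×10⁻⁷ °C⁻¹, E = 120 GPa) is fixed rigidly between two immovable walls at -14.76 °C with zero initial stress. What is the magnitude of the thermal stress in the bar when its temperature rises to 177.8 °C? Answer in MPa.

σ = 188 MPa

Fully constrained: the free strain ε = αΔT is blocked, so σ = Eε = EαΔT.
|ΔT| = 192.56 K
σ = 120×10⁹ × 81.4×10⁻⁷ × 192.56 = 1.88×10⁸ Pa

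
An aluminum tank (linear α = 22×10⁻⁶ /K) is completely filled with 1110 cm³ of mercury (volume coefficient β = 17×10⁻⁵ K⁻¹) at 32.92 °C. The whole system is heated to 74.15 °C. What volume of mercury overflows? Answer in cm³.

4.76 cm³

The tank also expands: β_container ≈ 3α = 6.6×10⁻⁵ /K
Net overflow = V₀(β_liq − 3α_cont)ΔT
β − 3α = 1.70×10⁻⁴ − 6.6×10⁻⁵ = 1.04×10⁻⁴ /K; ΔT = 41.23 K
ΔV = 1110 × 1.04×10⁻⁴ × 41.23 = 4.76 cm³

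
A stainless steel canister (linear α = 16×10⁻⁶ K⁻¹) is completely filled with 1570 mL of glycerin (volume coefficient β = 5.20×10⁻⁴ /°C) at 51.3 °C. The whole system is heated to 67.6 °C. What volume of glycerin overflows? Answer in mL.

The canister also expands: β_container ≈ 3α = 4.8×10⁻⁵ /K
Net overflow = V₀(β_liq − 3α_cont)ΔT
β − 3α = 5.20×10⁻⁴ − 4.8×10⁻⁵ = 4.72×10⁻⁴ /K; ΔT = 16.3 K
ΔV = 1570 × 4.72×10⁻⁴ × 16.3 = 12.1 mL

12.1 mL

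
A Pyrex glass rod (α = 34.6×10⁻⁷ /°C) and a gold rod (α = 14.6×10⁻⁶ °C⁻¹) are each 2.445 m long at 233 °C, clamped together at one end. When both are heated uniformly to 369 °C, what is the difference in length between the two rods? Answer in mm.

ΔT = 136 K
Pyrex glass: ΔL = 34.6×10⁻⁷ × 2.445 m × 136 = 1.1505×10⁻³ m = 1.1505 mm
gold: ΔL = 14.6×10⁻⁶ × 2.445 m × 136 = 4.8548×10⁻³ m = 4.8548 mm
difference = 4.8548 − 1.1505 = 3.7043 mm

3.70 mm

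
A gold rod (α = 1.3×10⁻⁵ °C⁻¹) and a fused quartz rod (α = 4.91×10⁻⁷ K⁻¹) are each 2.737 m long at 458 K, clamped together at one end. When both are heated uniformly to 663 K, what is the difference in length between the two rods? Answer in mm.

7.02 mm

ΔT = 205 K
gold: ΔL = 1.3×10⁻⁵ × 2.737 m × 205 = 7.2941×10⁻³ m = 7.2941 mm
fused quartz: ΔL = 4.91×10⁻⁷ × 2.737 m × 205 = 2.7549×10⁻⁴ m = 0.27549 mm
difference = 7.2941 − 0.27549 = 7.01861 mm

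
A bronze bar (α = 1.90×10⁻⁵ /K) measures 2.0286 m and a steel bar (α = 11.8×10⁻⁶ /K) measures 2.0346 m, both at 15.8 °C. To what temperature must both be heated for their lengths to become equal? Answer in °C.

T = 428.6 °C

Equal length when α₁L₁ΔT − α₂L₂ΔT = L₂ − L₁ = 6.00×10⁻³ m
α₁L₁ = 3.85434×10⁻⁵, α₂L₂ = 2.400828×10⁻⁵ → Δ(αL) = 1.453512×10⁻⁵ m/K
ΔT = 6.00×10⁻³ / 1.453512×10⁻⁵ = 412.793 K, so T = 15.8 + 412.793 = 428.593 °C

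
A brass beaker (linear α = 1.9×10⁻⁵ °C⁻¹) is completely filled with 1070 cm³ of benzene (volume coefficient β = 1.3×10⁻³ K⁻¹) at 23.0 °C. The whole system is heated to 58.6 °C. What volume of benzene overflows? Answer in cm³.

The beaker also expands: β_container ≈ 3α = 5.7×10⁻⁵ /K
Net overflow = V₀(β_liq − 3α_cont)ΔT
β − 3α = 1.30×10⁻³ − 5.7×10⁻⁵ = 1.243×10⁻³ /K; ΔT = 35.6 K
ΔV = 1070 × 1.243×10⁻³ × 35.6 = 47.3 cm³

47.3 cm³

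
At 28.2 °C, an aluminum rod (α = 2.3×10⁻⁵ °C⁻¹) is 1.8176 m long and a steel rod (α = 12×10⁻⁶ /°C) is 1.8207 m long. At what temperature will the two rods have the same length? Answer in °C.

L₁(1 + α₁ΔT) = L₂(1 + α₂ΔT) ⇒ ΔT = (L₂ − L₁)/(α₁L₁ − α₂L₂)
L₂ − L₁ = 1.8207 − 1.8176 = 3.10×10⁻³ m
α₁L₁ − α₂L₂ = 2.3×10⁻⁵×1.8176 − 12×10⁻⁶×1.8207 = 1.99564×10⁻⁵ m/K
ΔT = 3.10×10⁻³ / 1.99564×10⁻⁵ = 155.339 K
T = 28.2 + 155.339 = 183.539 °C

T = 183.5 °C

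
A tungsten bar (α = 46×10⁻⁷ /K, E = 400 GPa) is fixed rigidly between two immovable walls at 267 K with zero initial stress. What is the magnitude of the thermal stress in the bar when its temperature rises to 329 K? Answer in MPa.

σ = 114 MPa

Fully constrained: the free strain ε = αΔT is blocked, so σ = Eε = EαΔT.
|ΔT| = 62 K
σ = 400×10⁹ × 46×10⁻⁷ × 62 = 1.14×10⁸ Pa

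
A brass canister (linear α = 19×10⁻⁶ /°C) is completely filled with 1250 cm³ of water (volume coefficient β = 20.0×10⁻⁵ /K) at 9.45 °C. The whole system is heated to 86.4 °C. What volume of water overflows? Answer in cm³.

13.8 cm³

The canister also expands: β_container ≈ 3α = 5.7×10⁻⁵ /K
Net overflow = V₀(β_liq − 3α_cont)ΔT
β − 3α = 2.00×10⁻⁴ − 5.7×10⁻⁵ = 1.43×10⁻⁴ /K; ΔT = 76.95 K
ΔV = 1250 × 1.43×10⁻⁴ × 76.95 = 13.8 cm³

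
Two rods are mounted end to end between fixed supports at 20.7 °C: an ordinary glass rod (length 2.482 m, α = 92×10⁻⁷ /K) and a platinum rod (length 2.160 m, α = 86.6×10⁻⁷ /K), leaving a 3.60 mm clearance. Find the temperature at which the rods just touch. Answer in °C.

Gap closes when ΔL₁ + ΔL₂ = 3.60 mm = 3.60×10⁻³ m
(α₁L₁ + α₂L₂)ΔT = g
α₁L₁ + α₂L₂ = 92×10⁻⁷×2.482 + 86.6×10⁻⁷×2.160 = 4.154×10⁻⁵ m/K
ΔT = 3.60×10⁻³ / 4.154×10⁻⁵ = 86.66 K
T = 20.7 + 86.66 = 107.36 °C

T = 107 °C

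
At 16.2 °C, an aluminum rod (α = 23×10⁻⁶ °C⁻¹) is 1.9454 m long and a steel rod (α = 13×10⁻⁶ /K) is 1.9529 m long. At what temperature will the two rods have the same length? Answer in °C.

Equal length when α₁L₁ΔT − α₂L₂ΔT = L₂ − L₁ = 7.50×10⁻³ m
α₁L₁ = 4.47442×10⁻⁵, α₂L₂ = 2.53877×10⁻⁵ → Δ(αL) = 1.93565×10⁻⁵ m/K
ΔT = 7.50×10⁻³ / 1.93565×10⁻⁵ = 387.467 K, so T = 16.2 + 387.467 = 403.667 °C

T = 403.7 °C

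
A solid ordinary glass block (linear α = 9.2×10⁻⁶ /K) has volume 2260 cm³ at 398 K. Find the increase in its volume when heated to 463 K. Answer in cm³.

ΔV = 4.05 cm³

Isotropic solid: β ≈ 3α = 2.8×10⁻⁵ /K; ΔT = 65 K
ΔV = 3αV₀ΔT = 3(9.2×10⁻⁶)(2260)(65) = 4.05 cm³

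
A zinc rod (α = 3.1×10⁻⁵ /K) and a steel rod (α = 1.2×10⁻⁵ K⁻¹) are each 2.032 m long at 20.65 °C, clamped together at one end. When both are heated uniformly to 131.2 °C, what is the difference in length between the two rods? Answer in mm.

4.27 mm

ΔT = 110.55 K
zinc: ΔL = 3.1×10⁻⁵ × 2.032 m × 110.55 = 6.9638×10⁻³ m = 6.9638 mm
steel: ΔL = 1.2×10⁻⁵ × 2.032 m × 110.55 = 2.6957×10⁻³ m = 2.6957 mm
difference = 6.9638 − 2.6957 = 4.2681 mm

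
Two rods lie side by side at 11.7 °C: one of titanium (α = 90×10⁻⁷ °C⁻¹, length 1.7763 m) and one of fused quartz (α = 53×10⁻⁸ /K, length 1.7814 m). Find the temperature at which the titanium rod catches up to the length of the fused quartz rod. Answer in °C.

T = 350.7 °C

Equal length when α₁L₁ΔT − α₂L₂ΔT = L₂ − L₁ = 5.10×10⁻³ m
α₁L₁ = 1.59867×10⁻⁵, α₂L₂ = 9.44142×10⁻⁷ → Δ(αL) = 1.5042558×10⁻⁵ m/K
ΔT = 5.10×10⁻³ / 1.5042558×10⁻⁵ = 339.038 K, so T = 11.7 + 339.038 = 350.738 °C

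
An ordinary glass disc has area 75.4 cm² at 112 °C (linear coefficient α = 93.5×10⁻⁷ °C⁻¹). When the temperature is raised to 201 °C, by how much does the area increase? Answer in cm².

ΔA = 0.125 cm²

Area coefficient ≈ 2α; |ΔT| = 89 K
ΔA = 2αA₀ΔT = 2(93.5×10⁻⁷)(75.4)(89) = 0.125 cm²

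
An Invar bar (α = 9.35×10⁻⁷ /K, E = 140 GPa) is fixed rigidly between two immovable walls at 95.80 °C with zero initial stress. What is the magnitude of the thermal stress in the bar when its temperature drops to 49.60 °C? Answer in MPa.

σ = 6.05 MPa

Fully constrained: the free strain ε = αΔT is blocked, so σ = Eε = EαΔT.
|ΔT| = 46.20 K
σ = 140×10⁹ × 9.35×10⁻⁷ × 46.20 = 6.05×10⁶ Pa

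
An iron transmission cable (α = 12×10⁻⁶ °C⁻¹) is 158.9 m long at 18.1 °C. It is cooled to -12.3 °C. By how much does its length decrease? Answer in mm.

ΔL = 58.0 mm

|ΔT| = |-12.3 − 18.1| = 30.4 K
ΔL = αL₀ΔT = (12×10⁻⁶)(158.9)(30.4) = 5.80×10⁻² m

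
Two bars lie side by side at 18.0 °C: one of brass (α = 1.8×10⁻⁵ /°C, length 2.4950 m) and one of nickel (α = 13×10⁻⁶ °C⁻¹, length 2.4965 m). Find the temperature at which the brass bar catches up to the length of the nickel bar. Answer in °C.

T = 138.4 °C

Equal length when α₁L₁ΔT − α₂L₂ΔT = L₂ − L₁ = 1.50×10⁻³ m
α₁L₁ = 4.491×10⁻⁵, α₂L₂ = 3.24545×10⁻⁵ → Δ(αL) = 1.24555×10⁻⁵ m/K
ΔT = 1.50×10⁻³ / 1.24555×10⁻⁵ = 120.429 K, so T = 18.0 + 120.429 = 138.429 °C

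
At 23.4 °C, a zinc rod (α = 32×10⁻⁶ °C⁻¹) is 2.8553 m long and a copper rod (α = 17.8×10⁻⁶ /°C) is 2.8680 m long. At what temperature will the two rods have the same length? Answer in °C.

L₁(1 + α₁ΔT) = L₂(1 + α₂ΔT) ⇒ ΔT = (L₂ − L₁)/(α₁L₁ − α₂L₂)
L₂ − L₁ = 2.8680 − 2.8553 = 1.27×10⁻² m
α₁L₁ − α₂L₂ = 32×10⁻⁶×2.8553 − 17.8×10⁻⁶×2.8680 = 4.03192×10⁻⁵ m/K
ΔT = 1.27×10⁻² / 4.03192×10⁻⁵ = 314.986 K
T = 23.4 + 314.986 = 338.386 °C

T = 338.4 °C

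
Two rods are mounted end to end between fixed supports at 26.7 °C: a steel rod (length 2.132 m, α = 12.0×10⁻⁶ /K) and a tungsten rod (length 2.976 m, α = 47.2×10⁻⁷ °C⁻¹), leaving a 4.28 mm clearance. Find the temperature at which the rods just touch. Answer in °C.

α₁L₁ = 2.5584×10⁻⁵ m/K, α₂L₂ = 1.404672×10⁻⁵ m/K → total 3.963072×10⁻⁵ m/K
ΔT = g/(α₁L₁+α₂L₂) = 4.28×10⁻³ / 3.963072×10⁻⁵ = 108.00 K
T = 26.7 + 108.00 = 134.70 °C

T = 135 °C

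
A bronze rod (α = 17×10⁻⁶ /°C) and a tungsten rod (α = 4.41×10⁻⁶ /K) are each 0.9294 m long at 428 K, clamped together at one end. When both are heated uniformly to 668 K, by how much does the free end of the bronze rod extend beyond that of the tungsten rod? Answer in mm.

ΔT = 240 K
bronze: ΔL = 17×10⁻⁶ × 0.9294 m × 240 = 3.7920×10⁻³ m = 3.7920 mm
tungsten: ΔL = 4.41×10⁻⁶ × 0.9294 m × 240 = 9.8368×10⁻⁴ m = 0.98368 mm
difference = 3.7920 − 0.98368 = 2.80832 mm

2.81 mm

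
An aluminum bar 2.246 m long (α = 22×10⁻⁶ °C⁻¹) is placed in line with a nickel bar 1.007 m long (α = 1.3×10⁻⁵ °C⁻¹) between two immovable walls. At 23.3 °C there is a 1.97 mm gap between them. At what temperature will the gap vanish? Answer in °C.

α₁L₁ = 4.9412×10⁻⁵ m/K, α₂L₂ = 1.3091×10⁻⁵ m/K → total 6.2503×10⁻⁵ m/K
ΔT = g/(α₁L₁+α₂L₂) = 1.97×10⁻³ / 6.2503×10⁻⁵ = 31.518 K
T = 23.3 + 31.518 = 54.818 °C

T = 54.8 °C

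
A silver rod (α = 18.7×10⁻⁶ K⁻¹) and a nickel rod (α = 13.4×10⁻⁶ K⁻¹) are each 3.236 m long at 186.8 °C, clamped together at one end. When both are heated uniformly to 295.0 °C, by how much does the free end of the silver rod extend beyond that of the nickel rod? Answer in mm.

ΔT = 108.2 K
silver: ΔL = 18.7×10⁻⁶ × 3.236 m × 108.2 = 6.5475×10⁻³ m = 6.5475 mm
nickel: ΔL = 13.4×10⁻⁶ × 3.236 m × 108.2 = 4.6918×10⁻³ m = 4.6918 mm
difference = 6.5475 − 4.6918 = 1.8557 mm

1.86 mm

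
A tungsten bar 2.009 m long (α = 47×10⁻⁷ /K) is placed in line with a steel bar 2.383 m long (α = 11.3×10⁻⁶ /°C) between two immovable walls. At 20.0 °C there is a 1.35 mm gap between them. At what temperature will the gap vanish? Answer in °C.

Gap closes when ΔL₁ + ΔL₂ = 1.35 mm = 1.35×10⁻³ m
(α₁L₁ + α₂L₂)ΔT = g
α₁L₁ + α₂L₂ = 47×10⁻⁷×2.009 + 11.3×10⁻⁶×2.383 = 3.63702×10⁻⁵ m/K
ΔT = 1.35×10⁻³ / 3.63702×10⁻⁵ = 37.118 K
T = 20.0 + 37.118 = 57.118 °C

T = 57.1 °C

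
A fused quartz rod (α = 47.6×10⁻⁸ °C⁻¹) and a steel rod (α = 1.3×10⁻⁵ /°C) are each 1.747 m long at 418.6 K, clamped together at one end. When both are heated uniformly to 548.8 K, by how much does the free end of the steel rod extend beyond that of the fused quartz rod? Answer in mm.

ΔT = 130.2 K
fused quartz: ΔL = 47.6×10⁻⁸ × 1.747 m × 130.2 = 1.0827×10⁻⁴ m = 0.10827 mm
steel: ΔL = 1.3×10⁻⁵ × 1.747 m × 130.2 = 2.9570×10⁻³ m = 2.9570 mm
difference = 2.9570 − 0.10827 = 2.84873 mm

2.85 mm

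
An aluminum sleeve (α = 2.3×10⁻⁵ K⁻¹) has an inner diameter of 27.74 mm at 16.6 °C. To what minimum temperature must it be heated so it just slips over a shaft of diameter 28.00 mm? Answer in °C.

Required Δd = 28.00 − 27.74 = 0.26 mm
Δd = αd₀ΔT ⇒ ΔT = Δd/(αd₀) = 0.26 / (2.3×10⁻⁵ × 27.74) = 407.51 K
T_min = 16.6 + 407.51 = 424.11 °C

T = 424 °C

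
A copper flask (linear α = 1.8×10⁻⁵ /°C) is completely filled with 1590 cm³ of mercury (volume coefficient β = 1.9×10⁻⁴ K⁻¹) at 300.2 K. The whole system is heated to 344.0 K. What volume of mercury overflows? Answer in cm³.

9.47 cm³

The flask also expands: β_container ≈ 3α = 5.4×10⁻⁵ /K
Net overflow = V₀(β_liq − 3α_cont)ΔT
β − 3α = 1.90×10⁻⁴ − 5.4×10⁻⁵ = 1.36×10⁻⁴ /K; ΔT = 43.8 K
ΔV = 1590 × 1.36×10⁻⁴ × 43.8 = 9.47 cm³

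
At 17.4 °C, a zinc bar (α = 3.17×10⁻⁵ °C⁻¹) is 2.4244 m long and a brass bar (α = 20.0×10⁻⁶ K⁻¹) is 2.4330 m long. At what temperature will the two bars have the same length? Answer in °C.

T = 322.4 °C

Equal length when α₁L₁ΔT − α₂L₂ΔT = L₂ − L₁ = 8.60×10⁻³ m
α₁L₁ = 7.685348×10⁻⁵, α₂L₂ = 4.866×10⁻⁵ → Δ(αL) = 2.819348×10⁻⁵ m/K
ΔT = 8.60×10⁻³ / 2.819348×10⁻⁵ = 305.035 K, so T = 17.4 + 305.035 = 322.435 °C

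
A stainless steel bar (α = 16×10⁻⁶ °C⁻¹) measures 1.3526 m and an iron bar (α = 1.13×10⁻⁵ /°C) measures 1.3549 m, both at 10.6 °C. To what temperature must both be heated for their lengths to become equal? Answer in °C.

T = 373.9 °C

Equal length when α₁L₁ΔT − α₂L₂ΔT = L₂ − L₁ = 2.30×10⁻³ m
α₁L₁ = 2.16416×10⁻⁵, α₂L₂ = 1.531037×10⁻⁵ → Δ(αL) = 6.33123×10⁻⁶ m/K
ΔT = 2.30×10⁻³ / 6.33123×10⁻⁶ = 363.279 K, so T = 10.6 + 363.279 = 373.879 °C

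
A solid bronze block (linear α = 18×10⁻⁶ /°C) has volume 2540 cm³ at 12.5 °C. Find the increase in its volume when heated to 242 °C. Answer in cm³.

ΔV = 31.5 cm³

Isotropic solid: β ≈ 3α = 5.4×10⁻⁵ /K; ΔT = 229.5 K
ΔV = 3αV₀ΔT = 3(18×10⁻⁶)(2540)(229.5) = 31.5 cm³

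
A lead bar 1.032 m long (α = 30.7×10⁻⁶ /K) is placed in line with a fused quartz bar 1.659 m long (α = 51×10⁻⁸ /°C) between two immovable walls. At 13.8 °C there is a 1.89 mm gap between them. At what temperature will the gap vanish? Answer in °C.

T = 71.9 °C

Gap closes when ΔL₁ + ΔL₂ = 1.89 mm = 1.89×10⁻³ m
(α₁L₁ + α₂L₂)ΔT = g
α₁L₁ + α₂L₂ = 30.7×10⁻⁶×1.032 + 51×10⁻⁸×1.659 = 3.252849×10⁻⁵ m/K
ΔT = 1.89×10⁻³ / 3.252849×10⁻⁵ = 58.103 K
T = 13.8 + 58.103 = 71.903 °C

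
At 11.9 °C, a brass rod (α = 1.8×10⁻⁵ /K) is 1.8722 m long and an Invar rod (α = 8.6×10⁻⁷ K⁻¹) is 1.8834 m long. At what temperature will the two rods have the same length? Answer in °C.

L₁(1 + α₁ΔT) = L₂(1 + α₂ΔT) ⇒ ΔT = (L₂ − L₁)/(α₁L₁ − α₂L₂)
L₂ − L₁ = 1.8834 − 1.8722 = 1.12×10⁻² m
α₁L₁ − α₂L₂ = 1.8×10⁻⁵×1.8722 − 8.6×10⁻⁷×1.8834 = 3.2079876×10⁻⁵ m/K
ΔT = 1.12×10⁻² / 3.2079876×10⁻⁵ = 349.129 K
T = 11.9 + 349.129 = 361.029 °C

T = 361.0 °C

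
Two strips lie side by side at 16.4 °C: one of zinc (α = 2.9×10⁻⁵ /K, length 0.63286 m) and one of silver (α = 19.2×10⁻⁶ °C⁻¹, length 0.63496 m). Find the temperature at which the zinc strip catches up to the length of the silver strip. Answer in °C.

Equal length when α₁L₁ΔT − α₂L₂ΔT = L₂ − L₁ = 2.10×10⁻³ m
α₁L₁ = 1.835294×10⁻⁵, α₂L₂ = 1.2191232×10⁻⁵ → Δ(αL) = 6.161708×10⁻⁶ m/K
ΔT = 2.10×10⁻³ / 6.161708×10⁻⁶ = 340.815 K, so T = 16.4 + 340.815 = 357.215 °C

T = 357.2 °C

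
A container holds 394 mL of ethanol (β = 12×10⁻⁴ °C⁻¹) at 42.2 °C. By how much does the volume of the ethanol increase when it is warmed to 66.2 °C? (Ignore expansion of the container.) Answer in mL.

ΔV = 11.3 mL

|ΔT| = |66.2 − 42.2| = 24.0 K
ΔV = βV₀ΔT = (12×10⁻⁴)(394)(24.0) = 11.3 mL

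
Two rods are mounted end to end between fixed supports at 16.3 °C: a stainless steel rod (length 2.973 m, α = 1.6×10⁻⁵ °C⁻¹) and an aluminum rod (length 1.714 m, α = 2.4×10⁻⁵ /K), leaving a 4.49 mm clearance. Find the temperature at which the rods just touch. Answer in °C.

T = 66.9 °C

α₁L₁ = 4.7568×10⁻⁵ m/K, α₂L₂ = 4.1136×10⁻⁵ m/K → total 8.8704×10⁻⁵ m/K
ΔT = g/(α₁L₁+α₂L₂) = 4.49×10⁻³ / 8.8704×10⁻⁵ = 50.618 K
T = 16.3 + 50.618 = 66.918 °C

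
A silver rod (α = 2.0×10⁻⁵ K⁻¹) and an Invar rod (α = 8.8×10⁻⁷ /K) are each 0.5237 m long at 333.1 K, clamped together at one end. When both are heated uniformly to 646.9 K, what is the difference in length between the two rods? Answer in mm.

3.14 mm

ΔT = 313.8 K
silver: ΔL = 2.0×10⁻⁵ × 0.5237 m × 313.8 = 3.2867×10⁻³ m = 3.2867 mm
Invar: ΔL = 8.8×10⁻⁷ × 0.5237 m × 313.8 = 1.4462×10⁻⁴ m = 0.14462 mm
difference = 3.2867 − 0.14462 = 3.14208 mm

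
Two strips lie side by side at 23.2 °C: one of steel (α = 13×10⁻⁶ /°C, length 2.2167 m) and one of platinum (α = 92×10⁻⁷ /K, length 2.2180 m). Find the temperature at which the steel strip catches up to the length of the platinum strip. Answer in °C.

T = 177.8 °C

L₁(1 + α₁ΔT) = L₂(1 + α₂ΔT) ⇒ ΔT = (L₂ − L₁)/(α₁L₁ − α₂L₂)
L₂ − L₁ = 2.2180 − 2.2167 = 1.30×10⁻³ m
α₁L₁ − α₂L₂ = 13×10⁻⁶×2.2167 − 92×10⁻⁷×2.2180 = 8.4115×10⁻⁶ m/K
ΔT = 1.30×10⁻³ / 8.4115×10⁻⁶ = 154.550 K
T = 23.2 + 154.550 = 177.750 °C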